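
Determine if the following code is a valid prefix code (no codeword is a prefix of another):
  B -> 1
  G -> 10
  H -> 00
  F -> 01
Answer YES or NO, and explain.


Checking each pair (does one codeword prefix another?):
  B='1' vs G='10': prefix -- VIOLATION

NO -- this is NOT a valid prefix code. B (1) is a prefix of G (10).


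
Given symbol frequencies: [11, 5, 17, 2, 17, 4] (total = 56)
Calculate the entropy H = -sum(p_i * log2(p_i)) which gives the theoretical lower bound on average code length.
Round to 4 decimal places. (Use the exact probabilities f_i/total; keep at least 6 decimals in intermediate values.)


Per-symbol terms -p_i * log2(p_i) with p_i = f_i/56:
  p = 11/56 = 0.196429: log2(p) = -2.347923, -p*log2(p) = 0.461199
  p = 5/56 = 0.089286: log2(p) = -3.485427, -p*log2(p) = 0.311199
  p = 17/56 = 0.303571: log2(p) = -1.719892, -p*log2(p) = 0.522110
  p = 2/56 = 0.035714: log2(p) = -4.807355, -p*log2(p) = 0.171691
  p = 17/56 = 0.303571: log2(p) = -1.719892, -p*log2(p) = 0.522110
  p = 4/56 = 0.071429: log2(p) = -3.807355, -p*log2(p) = 0.271954
H = 0.461199 + 0.311199 + 0.522110 + 0.171691 + 0.522110 + 0.271954 = 2.260263

H = 2.2603 bits/symbol


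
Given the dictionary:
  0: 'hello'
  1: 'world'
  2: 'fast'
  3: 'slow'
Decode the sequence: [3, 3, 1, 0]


Look up each index in the dictionary:
  3 -> 'slow'
  3 -> 'slow'
  1 -> 'world'
  0 -> 'hello'

Decoded: "slow slow world hello"


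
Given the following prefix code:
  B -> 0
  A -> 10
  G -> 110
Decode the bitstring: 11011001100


Decoding step by step:
Bits 110 -> G
Bits 110 -> G
Bits 0 -> B
Bits 110 -> G
Bits 0 -> B


Decoded message: GGBGB


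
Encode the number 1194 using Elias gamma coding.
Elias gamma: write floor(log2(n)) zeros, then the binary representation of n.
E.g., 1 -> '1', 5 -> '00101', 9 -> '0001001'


num_bits = floor(log2(1194)) + 1 = 11
leading_zeros = num_bits - 1 = 10
binary(1194) = 10010101010

Elias gamma(1194) = '0000000000' + '10010101010' = 000000000010010101010 (21 bits)


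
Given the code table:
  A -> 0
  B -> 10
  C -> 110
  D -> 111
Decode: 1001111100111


Decoding:
10 -> B
0 -> A
111 -> D
110 -> C
0 -> A
111 -> D


Result: BADCAD


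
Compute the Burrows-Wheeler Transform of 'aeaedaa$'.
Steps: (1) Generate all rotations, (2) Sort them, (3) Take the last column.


Rotations (sorted):
  0: $aeaedaa -> last char: a
  1: a$aeaeda -> last char: a
  2: aa$aeaed -> last char: d
  3: aeaedaa$ -> last char: $
  4: aedaa$ae -> last char: e
  5: daa$aeae -> last char: e
  6: eaedaa$a -> last char: a
  7: edaa$aea -> last char: a


BWT = aad$eeaa


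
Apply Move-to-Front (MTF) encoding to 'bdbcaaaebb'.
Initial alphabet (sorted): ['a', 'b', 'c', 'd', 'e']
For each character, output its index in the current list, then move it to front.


MTF encoding:
'b': index 1 in ['a', 'b', 'c', 'd', 'e'] -> ['b', 'a', 'c', 'd', 'e']
'd': index 3 in ['b', 'a', 'c', 'd', 'e'] -> ['d', 'b', 'a', 'c', 'e']
'b': index 1 in ['d', 'b', 'a', 'c', 'e'] -> ['b', 'd', 'a', 'c', 'e']
'c': index 3 in ['b', 'd', 'a', 'c', 'e'] -> ['c', 'b', 'd', 'a', 'e']
'a': index 3 in ['c', 'b', 'd', 'a', 'e'] -> ['a', 'c', 'b', 'd', 'e']
'a': index 0 in ['a', 'c', 'b', 'd', 'e'] -> ['a', 'c', 'b', 'd', 'e']
'a': index 0 in ['a', 'c', 'b', 'd', 'e'] -> ['a', 'c', 'b', 'd', 'e']
'e': index 4 in ['a', 'c', 'b', 'd', 'e'] -> ['e', 'a', 'c', 'b', 'd']
'b': index 3 in ['e', 'a', 'c', 'b', 'd'] -> ['b', 'e', 'a', 'c', 'd']
'b': index 0 in ['b', 'e', 'a', 'c', 'd'] -> ['b', 'e', 'a', 'c', 'd']


Output: [1, 3, 1, 3, 3, 0, 0, 4, 3, 0]


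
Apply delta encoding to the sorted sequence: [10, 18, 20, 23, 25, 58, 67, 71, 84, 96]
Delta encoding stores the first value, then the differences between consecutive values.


First value: 10
Deltas:
  18 - 10 = 8
  20 - 18 = 2
  23 - 20 = 3
  25 - 23 = 2
  58 - 25 = 33
  67 - 58 = 9
  71 - 67 = 4
  84 - 71 = 13
  96 - 84 = 12


Delta encoded: [10, 8, 2, 3, 2, 33, 9, 4, 13, 12]


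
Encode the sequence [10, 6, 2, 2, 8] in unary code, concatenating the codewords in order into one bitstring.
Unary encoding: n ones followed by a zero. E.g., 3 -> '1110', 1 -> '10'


Encode each number as n ones followed by a terminating 0:
  10 -> 11111111110 (11 bits)
  6 -> 1111110 (7 bits)
  2 -> 110 (3 bits)
  2 -> 110 (3 bits)
  8 -> 111111110 (9 bits)
Total length = 11 + 7 + 3 + 3 + 9 = 33 bits.

Unary([10, 6, 2, 2, 8]) = 111111111101111110110110111111110 (33 bits)


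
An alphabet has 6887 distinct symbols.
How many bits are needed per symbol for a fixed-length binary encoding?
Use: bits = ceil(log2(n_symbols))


log2(6887) = 12.7497
Bracket: 2^12 = 4096 < 6887 <= 2^13 = 8192
So ceil(log2(6887)) = 13

bits = ceil(log2(6887)) = ceil(12.7497) = 13 bits


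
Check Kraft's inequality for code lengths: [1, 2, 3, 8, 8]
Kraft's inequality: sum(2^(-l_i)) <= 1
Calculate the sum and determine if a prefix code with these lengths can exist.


Sum = 2^(-1) + 2^(-2) + 2^(-3) + 2^(-8) + 2^(-8)
    = 0.5 + 0.25 + 0.125 + 0.00390625 + 0.00390625
    = 226/256 = 0.8828125
Since 0.8828125 <= 1, Kraft's inequality IS satisfied.
A prefix code with these lengths CAN exist.

Kraft sum = 0.8828125. Satisfied.


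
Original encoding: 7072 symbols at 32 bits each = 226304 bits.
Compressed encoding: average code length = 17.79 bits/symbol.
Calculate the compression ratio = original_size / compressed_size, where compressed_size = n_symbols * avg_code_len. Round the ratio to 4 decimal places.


original_size = n_symbols * orig_bits = 7072 * 32 = 226304 bits
compressed_size = n_symbols * avg_code_len = 7072 * 17.79 = 125810.88 bits
ratio = original_size / compressed_size = 226304 / 125810.88 = 1.7988

Compression ratio = 1.7988


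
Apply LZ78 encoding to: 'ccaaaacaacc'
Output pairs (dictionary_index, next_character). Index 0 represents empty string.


LZ78 encoding steps:
Dictionary: {0: ''}
Step 1: w='' (idx 0), next='c' -> output (0, 'c'), add 'c' as idx 1
Step 2: w='c' (idx 1), next='a' -> output (1, 'a'), add 'ca' as idx 2
Step 3: w='' (idx 0), next='a' -> output (0, 'a'), add 'a' as idx 3
Step 4: w='a' (idx 3), next='a' -> output (3, 'a'), add 'aa' as idx 4
Step 5: w='ca' (idx 2), next='a' -> output (2, 'a'), add 'caa' as idx 5
Step 6: w='c' (idx 1), next='c' -> output (1, 'c'), add 'cc' as idx 6


Encoded: [(0, 'c'), (1, 'a'), (0, 'a'), (3, 'a'), (2, 'a'), (1, 'c')]


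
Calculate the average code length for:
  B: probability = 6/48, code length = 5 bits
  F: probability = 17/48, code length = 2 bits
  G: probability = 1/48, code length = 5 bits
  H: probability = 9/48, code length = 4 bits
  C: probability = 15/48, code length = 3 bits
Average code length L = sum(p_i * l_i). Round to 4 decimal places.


Weighted contributions p_i * l_i:
  B: (6/48) * 5 = 30/48
  F: (17/48) * 2 = 34/48
  G: (1/48) * 5 = 5/48
  H: (9/48) * 4 = 36/48
  C: (15/48) * 3 = 45/48
Sum = (30 + 34 + 5 + 36 + 45)/48 = 150/48

L = 150/48 = 3.1250 bits/symbol


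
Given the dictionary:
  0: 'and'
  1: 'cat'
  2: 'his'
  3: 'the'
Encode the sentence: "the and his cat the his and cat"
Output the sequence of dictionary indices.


Look up each word in the dictionary:
  'the' -> 3
  'and' -> 0
  'his' -> 2
  'cat' -> 1
  'the' -> 3
  'his' -> 2
  'and' -> 0
  'cat' -> 1

Encoded: [3, 0, 2, 1, 3, 2, 0, 1]


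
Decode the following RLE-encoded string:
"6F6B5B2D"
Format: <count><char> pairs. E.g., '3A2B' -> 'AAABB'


Expanding each <count><char> pair:
  6F -> 'FFFFFF'
  6B -> 'BBBBBB'
  5B -> 'BBBBB'
  2D -> 'DD'

Decoded = FFFFFFBBBBBBBBBBBDD


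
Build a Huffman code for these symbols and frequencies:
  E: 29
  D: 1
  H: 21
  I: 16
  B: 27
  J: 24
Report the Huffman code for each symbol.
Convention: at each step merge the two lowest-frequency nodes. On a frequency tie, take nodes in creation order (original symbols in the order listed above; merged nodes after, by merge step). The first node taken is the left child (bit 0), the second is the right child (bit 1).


Huffman tree construction:
Step 1: Merge D(1) + I(16) = 17
Step 2: Merge (D+I)(17) + H(21) = 38
Step 3: Merge J(24) + B(27) = 51
Step 4: Merge E(29) + ((D+I)+H)(38) = 67
Step 5: Merge (J+B)(51) + (E+((D+I)+H))(67) = 118
Read each symbol's code off the tree from the root (left child = 0, right child = 1).

Codes:
  E: 10 (length 2)
  D: 1100 (length 4)
  H: 111 (length 3)
  I: 1101 (length 4)
  B: 01 (length 2)
  J: 00 (length 2)
Average code length: 291/118 = 2.4661 bits/symbol


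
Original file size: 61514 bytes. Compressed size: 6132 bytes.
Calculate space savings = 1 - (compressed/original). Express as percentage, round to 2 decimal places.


ratio = compressed/original = 6132/61514 = 0.099685
savings = 1 - ratio = 1 - 0.099685 = 0.900315
as a percentage: 0.900315 * 100 = 90.03%

Space savings = 1 - 6132/61514 = 90.03%


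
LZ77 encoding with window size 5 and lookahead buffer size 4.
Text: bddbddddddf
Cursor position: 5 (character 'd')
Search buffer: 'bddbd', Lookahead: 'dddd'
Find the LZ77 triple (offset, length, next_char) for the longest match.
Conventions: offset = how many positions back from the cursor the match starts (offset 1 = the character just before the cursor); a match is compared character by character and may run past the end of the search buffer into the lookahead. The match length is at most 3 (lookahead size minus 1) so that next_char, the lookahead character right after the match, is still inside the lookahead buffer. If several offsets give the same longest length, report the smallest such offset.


Try each offset into the search buffer:
  offset=1 (pos 4, char 'd'): match length 3
  offset=2 (pos 3, char 'b'): match length 0
  offset=3 (pos 2, char 'd'): match length 1
  offset=4 (pos 1, char 'd'): match length 2
  offset=5 (pos 0, char 'b'): match length 0
Longest match has length 3 at offset 1.
next_char = character at position 5 + 3 = 8 -> 'd'

Best match: offset=1, length=3 (matching 'ddd' starting at position 4)
LZ77 triple: (1, 3, 'd')


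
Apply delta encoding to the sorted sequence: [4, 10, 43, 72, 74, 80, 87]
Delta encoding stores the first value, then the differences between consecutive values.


First value: 4
Deltas:
  10 - 4 = 6
  43 - 10 = 33
  72 - 43 = 29
  74 - 72 = 2
  80 - 74 = 6
  87 - 80 = 7


Delta encoded: [4, 6, 33, 29, 2, 6, 7]


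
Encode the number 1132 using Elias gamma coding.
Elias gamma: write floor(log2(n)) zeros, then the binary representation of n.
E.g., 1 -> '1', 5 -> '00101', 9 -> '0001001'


num_bits = floor(log2(1132)) + 1 = 11
leading_zeros = num_bits - 1 = 10
binary(1132) = 10001101100

Elias gamma(1132) = '0000000000' + '10001101100' = 000000000010001101100 (21 bits)


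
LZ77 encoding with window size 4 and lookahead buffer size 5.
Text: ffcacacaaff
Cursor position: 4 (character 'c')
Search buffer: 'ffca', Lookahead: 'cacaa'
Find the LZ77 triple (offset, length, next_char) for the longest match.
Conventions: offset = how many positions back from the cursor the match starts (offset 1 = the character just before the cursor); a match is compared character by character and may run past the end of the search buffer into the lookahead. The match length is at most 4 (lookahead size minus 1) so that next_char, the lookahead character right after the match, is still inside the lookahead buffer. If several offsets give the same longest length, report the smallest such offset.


Try each offset into the search buffer:
  offset=1 (pos 3, char 'a'): match length 0
  offset=2 (pos 2, char 'c'): match length 4
  offset=3 (pos 1, char 'f'): match length 0
  offset=4 (pos 0, char 'f'): match length 0
Longest match has length 4 at offset 2.
next_char = character at position 4 + 4 = 8 -> 'a'

Best match: offset=2, length=4 (matching 'caca' starting at position 2)
LZ77 triple: (2, 4, 'a')


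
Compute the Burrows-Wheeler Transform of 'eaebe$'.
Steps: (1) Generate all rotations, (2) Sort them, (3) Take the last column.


Rotations (sorted):
  0: $eaebe -> last char: e
  1: aebe$e -> last char: e
  2: be$eae -> last char: e
  3: e$eaeb -> last char: b
  4: eaebe$ -> last char: $
  5: ebe$ea -> last char: a


BWT = eeeb$a


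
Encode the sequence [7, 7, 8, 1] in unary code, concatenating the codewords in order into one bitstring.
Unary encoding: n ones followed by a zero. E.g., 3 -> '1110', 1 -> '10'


Encode each number as n ones followed by a terminating 0:
  7 -> 11111110 (8 bits)
  7 -> 11111110 (8 bits)
  8 -> 111111110 (9 bits)
  1 -> 10 (2 bits)
Total length = 8 + 8 + 9 + 2 = 27 bits.

Unary([7, 7, 8, 1]) = 111111101111111011111111010 (27 bits)


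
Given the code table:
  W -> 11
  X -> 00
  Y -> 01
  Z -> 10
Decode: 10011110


Decoding:
10 -> Z
01 -> Y
11 -> W
10 -> Z


Result: ZYWZ


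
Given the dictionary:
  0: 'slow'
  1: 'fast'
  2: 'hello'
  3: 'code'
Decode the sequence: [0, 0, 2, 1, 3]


Look up each index in the dictionary:
  0 -> 'slow'
  0 -> 'slow'
  2 -> 'hello'
  1 -> 'fast'
  3 -> 'code'

Decoded: "slow slow hello fast code"


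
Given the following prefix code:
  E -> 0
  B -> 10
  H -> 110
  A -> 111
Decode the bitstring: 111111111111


Decoding step by step:
Bits 111 -> A
Bits 111 -> A
Bits 111 -> A
Bits 111 -> A


Decoded message: AAAA


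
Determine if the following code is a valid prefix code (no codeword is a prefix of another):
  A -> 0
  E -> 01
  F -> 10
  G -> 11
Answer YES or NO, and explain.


Checking each pair (does one codeword prefix another?):
  A='0' vs E='01': prefix -- VIOLATION

NO -- this is NOT a valid prefix code. A (0) is a prefix of E (01).


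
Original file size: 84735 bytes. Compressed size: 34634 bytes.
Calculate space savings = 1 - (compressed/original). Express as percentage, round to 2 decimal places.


ratio = compressed/original = 34634/84735 = 0.408733
savings = 1 - ratio = 1 - 0.408733 = 0.591267
as a percentage: 0.591267 * 100 = 59.13%

Space savings = 1 - 34634/84735 = 59.13%


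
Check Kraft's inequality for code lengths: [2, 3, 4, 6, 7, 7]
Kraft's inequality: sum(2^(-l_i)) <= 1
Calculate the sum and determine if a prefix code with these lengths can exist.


Sum = 2^(-2) + 2^(-3) + 2^(-4) + 2^(-6) + 2^(-7) + 2^(-7)
    = 0.25 + 0.125 + 0.0625 + 0.015625 + 0.0078125 + 0.0078125
    = 60/128 = 0.46875
Since 0.46875 <= 1, Kraft's inequality IS satisfied.
A prefix code with these lengths CAN exist.

Kraft sum = 0.46875. Satisfied.


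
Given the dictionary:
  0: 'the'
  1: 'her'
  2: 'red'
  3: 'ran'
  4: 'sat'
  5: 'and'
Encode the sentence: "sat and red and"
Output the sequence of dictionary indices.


Look up each word in the dictionary:
  'sat' -> 4
  'and' -> 5
  'red' -> 2
  'and' -> 5

Encoded: [4, 5, 2, 5]


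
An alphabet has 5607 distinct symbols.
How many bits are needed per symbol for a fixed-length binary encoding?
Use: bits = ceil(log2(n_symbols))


log2(5607) = 12.453
Bracket: 2^12 = 4096 < 5607 <= 2^13 = 8192
So ceil(log2(5607)) = 13

bits = ceil(log2(5607)) = ceil(12.453) = 13 bits


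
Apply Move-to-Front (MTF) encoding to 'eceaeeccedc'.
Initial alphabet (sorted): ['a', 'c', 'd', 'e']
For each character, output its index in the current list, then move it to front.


MTF encoding:
'e': index 3 in ['a', 'c', 'd', 'e'] -> ['e', 'a', 'c', 'd']
'c': index 2 in ['e', 'a', 'c', 'd'] -> ['c', 'e', 'a', 'd']
'e': index 1 in ['c', 'e', 'a', 'd'] -> ['e', 'c', 'a', 'd']
'a': index 2 in ['e', 'c', 'a', 'd'] -> ['a', 'e', 'c', 'd']
'e': index 1 in ['a', 'e', 'c', 'd'] -> ['e', 'a', 'c', 'd']
'e': index 0 in ['e', 'a', 'c', 'd'] -> ['e', 'a', 'c', 'd']
'c': index 2 in ['e', 'a', 'c', 'd'] -> ['c', 'e', 'a', 'd']
'c': index 0 in ['c', 'e', 'a', 'd'] -> ['c', 'e', 'a', 'd']
'e': index 1 in ['c', 'e', 'a', 'd'] -> ['e', 'c', 'a', 'd']
'd': index 3 in ['e', 'c', 'a', 'd'] -> ['d', 'e', 'c', 'a']
'c': index 2 in ['d', 'e', 'c', 'a'] -> ['c', 'd', 'e', 'a']


Output: [3, 2, 1, 2, 1, 0, 2, 0, 1, 3, 2]


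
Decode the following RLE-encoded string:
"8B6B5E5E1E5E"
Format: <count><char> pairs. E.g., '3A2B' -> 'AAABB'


Expanding each <count><char> pair:
  8B -> 'BBBBBBBB'
  6B -> 'BBBBBB'
  5E -> 'EEEEE'
  5E -> 'EEEEE'
  1E -> 'E'
  5E -> 'EEEEE'

Decoded = BBBBBBBBBBBBBBEEEEEEEEEEEEEEEE


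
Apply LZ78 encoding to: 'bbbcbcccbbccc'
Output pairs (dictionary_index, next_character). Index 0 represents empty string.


LZ78 encoding steps:
Dictionary: {0: ''}
Step 1: w='' (idx 0), next='b' -> output (0, 'b'), add 'b' as idx 1
Step 2: w='b' (idx 1), next='b' -> output (1, 'b'), add 'bb' as idx 2
Step 3: w='' (idx 0), next='c' -> output (0, 'c'), add 'c' as idx 3
Step 4: w='b' (idx 1), next='c' -> output (1, 'c'), add 'bc' as idx 4
Step 5: w='c' (idx 3), next='c' -> output (3, 'c'), add 'cc' as idx 5
Step 6: w='bb' (idx 2), next='c' -> output (2, 'c'), add 'bbc' as idx 6
Step 7: w='cc' (idx 5), end of input -> output (5, '')


Encoded: [(0, 'b'), (1, 'b'), (0, 'c'), (1, 'c'), (3, 'c'), (2, 'c'), (5, '')]


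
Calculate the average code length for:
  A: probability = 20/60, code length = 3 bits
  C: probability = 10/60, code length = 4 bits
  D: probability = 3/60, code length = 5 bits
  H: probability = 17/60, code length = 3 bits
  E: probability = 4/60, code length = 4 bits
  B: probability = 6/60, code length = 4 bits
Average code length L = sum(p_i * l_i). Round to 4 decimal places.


Weighted contributions p_i * l_i:
  A: (20/60) * 3 = 60/60
  C: (10/60) * 4 = 40/60
  D: (3/60) * 5 = 15/60
  H: (17/60) * 3 = 51/60
  E: (4/60) * 4 = 16/60
  B: (6/60) * 4 = 24/60
Sum = (60 + 40 + 15 + 51 + 16 + 24)/60 = 206/60

L = 206/60 = 3.4333 bits/symbol


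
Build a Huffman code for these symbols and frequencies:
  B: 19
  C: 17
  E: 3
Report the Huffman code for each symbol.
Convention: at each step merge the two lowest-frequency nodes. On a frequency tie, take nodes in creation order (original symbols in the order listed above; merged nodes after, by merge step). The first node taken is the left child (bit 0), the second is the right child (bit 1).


Huffman tree construction:
Step 1: Merge E(3) + C(17) = 20
Step 2: Merge B(19) + (E+C)(20) = 39
Read each symbol's code off the tree from the root (left child = 0, right child = 1).

Codes:
  B: 0 (length 1)
  C: 11 (length 2)
  E: 10 (length 2)
Average code length: 59/39 = 1.5128 bits/symbol


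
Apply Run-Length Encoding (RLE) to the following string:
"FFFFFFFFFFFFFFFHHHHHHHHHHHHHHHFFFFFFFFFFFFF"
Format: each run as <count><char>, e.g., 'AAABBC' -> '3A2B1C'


Scanning runs left to right:
  i=0: run of 'F' x 15 -> '15F'
  i=15: run of 'H' x 15 -> '15H'
  i=30: run of 'F' x 13 -> '13F'

RLE = 15F15H13F


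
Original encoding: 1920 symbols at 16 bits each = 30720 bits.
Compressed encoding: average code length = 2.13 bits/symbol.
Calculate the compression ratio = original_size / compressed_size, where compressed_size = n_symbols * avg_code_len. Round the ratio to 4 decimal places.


original_size = n_symbols * orig_bits = 1920 * 16 = 30720 bits
compressed_size = n_symbols * avg_code_len = 1920 * 2.13 = 4089.6 bits
ratio = original_size / compressed_size = 30720 / 4089.6 = 7.5117

Compression ratio = 7.5117


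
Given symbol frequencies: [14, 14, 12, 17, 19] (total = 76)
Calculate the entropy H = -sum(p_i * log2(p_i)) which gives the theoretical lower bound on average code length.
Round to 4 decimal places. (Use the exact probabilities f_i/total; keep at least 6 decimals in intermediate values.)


Per-symbol terms -p_i * log2(p_i) with p_i = f_i/76:
  p = 14/76 = 0.184211: log2(p) = -2.440573, -p*log2(p) = 0.449579
  p = 14/76 = 0.184211: log2(p) = -2.440573, -p*log2(p) = 0.449579
  p = 12/76 = 0.157895: log2(p) = -2.662965, -p*log2(p) = 0.420468
  p = 17/76 = 0.223684: log2(p) = -2.160465, -p*log2(p) = 0.483262
  p = 19/76 = 0.250000: log2(p) = -2.000000, -p*log2(p) = 0.500000
H = 0.449579 + 0.449579 + 0.420468 + 0.483262 + 0.500000 = 2.302888

H = 2.3029 bits/symbol


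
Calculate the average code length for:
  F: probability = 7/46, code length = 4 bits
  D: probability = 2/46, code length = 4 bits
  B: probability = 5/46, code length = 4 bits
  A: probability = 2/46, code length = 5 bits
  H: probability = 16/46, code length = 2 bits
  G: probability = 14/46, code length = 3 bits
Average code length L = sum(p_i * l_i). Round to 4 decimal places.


Weighted contributions p_i * l_i:
  F: (7/46) * 4 = 28/46
  D: (2/46) * 4 = 8/46
  B: (5/46) * 4 = 20/46
  A: (2/46) * 5 = 10/46
  H: (16/46) * 2 = 32/46
  G: (14/46) * 3 = 42/46
Sum = (28 + 8 + 20 + 10 + 32 + 42)/46 = 140/46

L = 140/46 = 3.0435 bits/symbol


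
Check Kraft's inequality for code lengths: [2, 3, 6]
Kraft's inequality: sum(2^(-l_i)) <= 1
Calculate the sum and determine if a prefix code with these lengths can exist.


Sum = 2^(-2) + 2^(-3) + 2^(-6)
    = 0.25 + 0.125 + 0.015625
    = 25/64 = 0.390625
Since 0.390625 <= 1, Kraft's inequality IS satisfied.
A prefix code with these lengths CAN exist.

Kraft sum = 0.390625. Satisfied.


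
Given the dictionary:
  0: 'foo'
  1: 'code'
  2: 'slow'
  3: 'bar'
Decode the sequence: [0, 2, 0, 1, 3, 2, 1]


Look up each index in the dictionary:
  0 -> 'foo'
  2 -> 'slow'
  0 -> 'foo'
  1 -> 'code'
  3 -> 'bar'
  2 -> 'slow'
  1 -> 'code'

Decoded: "foo slow foo code bar slow code"


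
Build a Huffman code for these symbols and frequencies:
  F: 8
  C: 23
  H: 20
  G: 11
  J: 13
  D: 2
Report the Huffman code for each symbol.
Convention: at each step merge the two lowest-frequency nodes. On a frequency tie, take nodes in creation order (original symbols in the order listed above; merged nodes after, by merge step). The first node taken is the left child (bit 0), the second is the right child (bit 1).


Huffman tree construction:
Step 1: Merge D(2) + F(8) = 10
Step 2: Merge (D+F)(10) + G(11) = 21
Step 3: Merge J(13) + H(20) = 33
Step 4: Merge ((D+F)+G)(21) + C(23) = 44
Step 5: Merge (J+H)(33) + (((D+F)+G)+C)(44) = 77
Read each symbol's code off the tree from the root (left child = 0, right child = 1).

Codes:
  F: 1001 (length 4)
  C: 11 (length 2)
  H: 01 (length 2)
  G: 101 (length 3)
  J: 00 (length 2)
  D: 1000 (length 4)
Average code length: 185/77 = 2.4026 bits/symbol


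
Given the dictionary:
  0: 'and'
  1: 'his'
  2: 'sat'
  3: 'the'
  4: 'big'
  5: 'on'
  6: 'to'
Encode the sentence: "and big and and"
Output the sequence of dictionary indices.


Look up each word in the dictionary:
  'and' -> 0
  'big' -> 4
  'and' -> 0
  'and' -> 0

Encoded: [0, 4, 0, 0]


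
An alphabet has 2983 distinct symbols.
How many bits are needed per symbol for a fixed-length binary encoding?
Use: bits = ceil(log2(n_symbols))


log2(2983) = 11.5425
Bracket: 2^11 = 2048 < 2983 <= 2^12 = 4096
So ceil(log2(2983)) = 12

bits = ceil(log2(2983)) = ceil(11.5425) = 12 bits


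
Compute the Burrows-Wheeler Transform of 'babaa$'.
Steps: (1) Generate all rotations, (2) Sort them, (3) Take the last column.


Rotations (sorted):
  0: $babaa -> last char: a
  1: a$baba -> last char: a
  2: aa$bab -> last char: b
  3: abaa$b -> last char: b
  4: baa$ba -> last char: a
  5: babaa$ -> last char: $


BWT = aabba$


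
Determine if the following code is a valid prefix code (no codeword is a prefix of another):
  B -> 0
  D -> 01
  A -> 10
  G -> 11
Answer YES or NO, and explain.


Checking each pair (does one codeword prefix another?):
  B='0' vs D='01': prefix -- VIOLATION

NO -- this is NOT a valid prefix code. B (0) is a prefix of D (01).


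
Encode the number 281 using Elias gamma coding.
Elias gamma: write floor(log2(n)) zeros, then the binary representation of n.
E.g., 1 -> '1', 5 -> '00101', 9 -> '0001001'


num_bits = floor(log2(281)) + 1 = 9
leading_zeros = num_bits - 1 = 8
binary(281) = 100011001

Elias gamma(281) = '00000000' + '100011001' = 00000000100011001 (17 bits)


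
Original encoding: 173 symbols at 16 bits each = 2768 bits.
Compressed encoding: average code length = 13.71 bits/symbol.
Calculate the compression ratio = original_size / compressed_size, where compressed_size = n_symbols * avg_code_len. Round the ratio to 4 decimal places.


original_size = n_symbols * orig_bits = 173 * 16 = 2768 bits
compressed_size = n_symbols * avg_code_len = 173 * 13.71 = 2371.83 bits
ratio = original_size / compressed_size = 2768 / 2371.83 = 1.167

Compression ratio = 1.167


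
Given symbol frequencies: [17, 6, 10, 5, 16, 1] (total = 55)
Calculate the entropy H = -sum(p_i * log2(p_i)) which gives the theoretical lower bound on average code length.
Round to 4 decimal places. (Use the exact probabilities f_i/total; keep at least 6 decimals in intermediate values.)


Per-symbol terms -p_i * log2(p_i) with p_i = f_i/55:
  p = 17/55 = 0.309091: log2(p) = -1.693897, -p*log2(p) = 0.523568
  p = 6/55 = 0.109091: log2(p) = -3.196397, -p*log2(p) = 0.348698
  p = 10/55 = 0.181818: log2(p) = -2.459432, -p*log2(p) = 0.447169
  p = 5/55 = 0.090909: log2(p) = -3.459432, -p*log2(p) = 0.314494
  p = 16/55 = 0.290909: log2(p) = -1.781360, -p*log2(p) = 0.518214
  p = 1/55 = 0.018182: log2(p) = -5.781360, -p*log2(p) = 0.105116
H = 0.523568 + 0.348698 + 0.447169 + 0.314494 + 0.518214 + 0.105116 = 2.257259

H = 2.2573 bits/symbol


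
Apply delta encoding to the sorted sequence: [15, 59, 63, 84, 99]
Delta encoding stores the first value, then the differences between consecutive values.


First value: 15
Deltas:
  59 - 15 = 44
  63 - 59 = 4
  84 - 63 = 21
  99 - 84 = 15


Delta encoded: [15, 44, 4, 21, 15]


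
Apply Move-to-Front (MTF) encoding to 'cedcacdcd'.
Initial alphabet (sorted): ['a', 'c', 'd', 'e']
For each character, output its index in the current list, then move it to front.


MTF encoding:
'c': index 1 in ['a', 'c', 'd', 'e'] -> ['c', 'a', 'd', 'e']
'e': index 3 in ['c', 'a', 'd', 'e'] -> ['e', 'c', 'a', 'd']
'd': index 3 in ['e', 'c', 'a', 'd'] -> ['d', 'e', 'c', 'a']
'c': index 2 in ['d', 'e', 'c', 'a'] -> ['c', 'd', 'e', 'a']
'a': index 3 in ['c', 'd', 'e', 'a'] -> ['a', 'c', 'd', 'e']
'c': index 1 in ['a', 'c', 'd', 'e'] -> ['c', 'a', 'd', 'e']
'd': index 2 in ['c', 'a', 'd', 'e'] -> ['d', 'c', 'a', 'e']
'c': index 1 in ['d', 'c', 'a', 'e'] -> ['c', 'd', 'a', 'e']
'd': index 1 in ['c', 'd', 'a', 'e'] -> ['d', 'c', 'a', 'e']


Output: [1, 3, 3, 2, 3, 1, 2, 1, 1]


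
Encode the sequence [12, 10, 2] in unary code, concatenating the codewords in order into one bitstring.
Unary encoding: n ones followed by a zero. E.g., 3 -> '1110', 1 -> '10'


Encode each number as n ones followed by a terminating 0:
  12 -> 1111111111110 (13 bits)
  10 -> 11111111110 (11 bits)
  2 -> 110 (3 bits)
Total length = 13 + 11 + 3 = 27 bits.

Unary([12, 10, 2]) = 111111111111011111111110110 (27 bits)


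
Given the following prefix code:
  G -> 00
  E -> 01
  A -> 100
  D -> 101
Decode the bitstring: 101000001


Decoding step by step:
Bits 101 -> D
Bits 00 -> G
Bits 00 -> G
Bits 01 -> E


Decoded message: DGGE


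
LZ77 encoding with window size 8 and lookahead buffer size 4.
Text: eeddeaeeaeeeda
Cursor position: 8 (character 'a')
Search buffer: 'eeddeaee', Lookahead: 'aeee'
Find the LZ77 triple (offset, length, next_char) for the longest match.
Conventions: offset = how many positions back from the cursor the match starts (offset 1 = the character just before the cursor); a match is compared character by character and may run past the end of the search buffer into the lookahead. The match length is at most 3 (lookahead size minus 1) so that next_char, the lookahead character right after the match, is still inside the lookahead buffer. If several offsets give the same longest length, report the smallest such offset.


Try each offset into the search buffer:
  offset=1 (pos 7, char 'e'): match length 0
  offset=2 (pos 6, char 'e'): match length 0
  offset=3 (pos 5, char 'a'): match length 3
  offset=4 (pos 4, char 'e'): match length 0
  offset=5 (pos 3, char 'd'): match length 0
  offset=6 (pos 2, char 'd'): match length 0
  offset=7 (pos 1, char 'e'): match length 0
  offset=8 (pos 0, char 'e'): match length 0
Longest match has length 3 at offset 3.
next_char = character at position 8 + 3 = 11 -> 'e'

Best match: offset=3, length=3 (matching 'aee' starting at position 5)
LZ77 triple: (3, 3, 'e')


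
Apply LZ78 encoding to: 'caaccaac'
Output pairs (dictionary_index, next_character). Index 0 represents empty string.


LZ78 encoding steps:
Dictionary: {0: ''}
Step 1: w='' (idx 0), next='c' -> output (0, 'c'), add 'c' as idx 1
Step 2: w='' (idx 0), next='a' -> output (0, 'a'), add 'a' as idx 2
Step 3: w='a' (idx 2), next='c' -> output (2, 'c'), add 'ac' as idx 3
Step 4: w='c' (idx 1), next='a' -> output (1, 'a'), add 'ca' as idx 4
Step 5: w='ac' (idx 3), end of input -> output (3, '')


Encoded: [(0, 'c'), (0, 'a'), (2, 'c'), (1, 'a'), (3, '')]


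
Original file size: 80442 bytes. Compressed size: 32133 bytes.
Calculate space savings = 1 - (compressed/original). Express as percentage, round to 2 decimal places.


ratio = compressed/original = 32133/80442 = 0.399456
savings = 1 - ratio = 1 - 0.399456 = 0.600544
as a percentage: 0.600544 * 100 = 60.05%

Space savings = 1 - 32133/80442 = 60.05%


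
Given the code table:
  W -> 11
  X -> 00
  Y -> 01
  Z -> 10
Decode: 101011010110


Decoding:
10 -> Z
10 -> Z
11 -> W
01 -> Y
01 -> Y
10 -> Z


Result: ZZWYYZ


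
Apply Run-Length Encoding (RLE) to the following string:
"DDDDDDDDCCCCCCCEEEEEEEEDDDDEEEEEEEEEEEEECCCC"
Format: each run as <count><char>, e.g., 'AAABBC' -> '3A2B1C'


Scanning runs left to right:
  i=0: run of 'D' x 8 -> '8D'
  i=8: run of 'C' x 7 -> '7C'
  i=15: run of 'E' x 8 -> '8E'
  i=23: run of 'D' x 4 -> '4D'
  i=27: run of 'E' x 13 -> '13E'
  i=40: run of 'C' x 4 -> '4C'

RLE = 8D7C8E4D13E4C


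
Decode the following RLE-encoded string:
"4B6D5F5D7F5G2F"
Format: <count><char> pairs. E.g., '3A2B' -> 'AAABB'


Expanding each <count><char> pair:
  4B -> 'BBBB'
  6D -> 'DDDDDD'
  5F -> 'FFFFF'
  5D -> 'DDDDD'
  7F -> 'FFFFFFF'
  5G -> 'GGGGG'
  2F -> 'FF'

Decoded = BBBBDDDDDDFFFFFDDDDDFFFFFFFGGGGGFF


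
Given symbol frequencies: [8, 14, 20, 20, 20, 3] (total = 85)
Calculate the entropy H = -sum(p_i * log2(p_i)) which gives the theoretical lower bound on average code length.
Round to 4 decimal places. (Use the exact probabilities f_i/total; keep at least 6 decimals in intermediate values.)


Per-symbol terms -p_i * log2(p_i) with p_i = f_i/85:
  p = 8/85 = 0.094118: log2(p) = -3.409391, -p*log2(p) = 0.320884
  p = 14/85 = 0.164706: log2(p) = -2.602036, -p*log2(p) = 0.428571
  p = 20/85 = 0.235294: log2(p) = -2.087463, -p*log2(p) = 0.491168
  p = 20/85 = 0.235294: log2(p) = -2.087463, -p*log2(p) = 0.491168
  p = 20/85 = 0.235294: log2(p) = -2.087463, -p*log2(p) = 0.491168
  p = 3/85 = 0.035294: log2(p) = -4.824428, -p*log2(p) = 0.170274
H = 0.320884 + 0.428571 + 0.491168 + 0.491168 + 0.491168 + 0.170274 = 2.393233

H = 2.3932 bits/symbol


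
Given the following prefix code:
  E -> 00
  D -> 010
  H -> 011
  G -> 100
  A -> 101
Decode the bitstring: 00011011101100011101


Decoding step by step:
Bits 00 -> E
Bits 011 -> H
Bits 011 -> H
Bits 101 -> A
Bits 100 -> G
Bits 011 -> H
Bits 101 -> A


Decoded message: EHHAGHA


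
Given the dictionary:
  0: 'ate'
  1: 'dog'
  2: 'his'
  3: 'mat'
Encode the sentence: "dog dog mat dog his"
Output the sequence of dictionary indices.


Look up each word in the dictionary:
  'dog' -> 1
  'dog' -> 1
  'mat' -> 3
  'dog' -> 1
  'his' -> 2

Encoded: [1, 1, 3, 1, 2]


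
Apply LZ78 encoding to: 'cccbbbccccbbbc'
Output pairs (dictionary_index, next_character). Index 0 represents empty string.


LZ78 encoding steps:
Dictionary: {0: ''}
Step 1: w='' (idx 0), next='c' -> output (0, 'c'), add 'c' as idx 1
Step 2: w='c' (idx 1), next='c' -> output (1, 'c'), add 'cc' as idx 2
Step 3: w='' (idx 0), next='b' -> output (0, 'b'), add 'b' as idx 3
Step 4: w='b' (idx 3), next='b' -> output (3, 'b'), add 'bb' as idx 4
Step 5: w='cc' (idx 2), next='c' -> output (2, 'c'), add 'ccc' as idx 5
Step 6: w='c' (idx 1), next='b' -> output (1, 'b'), add 'cb' as idx 6
Step 7: w='bb' (idx 4), next='c' -> output (4, 'c'), add 'bbc' as idx 7


Encoded: [(0, 'c'), (1, 'c'), (0, 'b'), (3, 'b'), (2, 'c'), (1, 'b'), (4, 'c')]


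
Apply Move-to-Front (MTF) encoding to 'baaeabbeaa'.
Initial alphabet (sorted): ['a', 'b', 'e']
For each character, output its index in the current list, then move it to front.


MTF encoding:
'b': index 1 in ['a', 'b', 'e'] -> ['b', 'a', 'e']
'a': index 1 in ['b', 'a', 'e'] -> ['a', 'b', 'e']
'a': index 0 in ['a', 'b', 'e'] -> ['a', 'b', 'e']
'e': index 2 in ['a', 'b', 'e'] -> ['e', 'a', 'b']
'a': index 1 in ['e', 'a', 'b'] -> ['a', 'e', 'b']
'b': index 2 in ['a', 'e', 'b'] -> ['b', 'a', 'e']
'b': index 0 in ['b', 'a', 'e'] -> ['b', 'a', 'e']
'e': index 2 in ['b', 'a', 'e'] -> ['e', 'b', 'a']
'a': index 2 in ['e', 'b', 'a'] -> ['a', 'e', 'b']
'a': index 0 in ['a', 'e', 'b'] -> ['a', 'e', 'b']


Output: [1, 1, 0, 2, 1, 2, 0, 2, 2, 0]


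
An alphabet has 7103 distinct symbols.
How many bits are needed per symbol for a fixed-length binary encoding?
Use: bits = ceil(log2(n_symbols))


log2(7103) = 12.7942
Bracket: 2^12 = 4096 < 7103 <= 2^13 = 8192
So ceil(log2(7103)) = 13

bits = ceil(log2(7103)) = ceil(12.7942) = 13 bits


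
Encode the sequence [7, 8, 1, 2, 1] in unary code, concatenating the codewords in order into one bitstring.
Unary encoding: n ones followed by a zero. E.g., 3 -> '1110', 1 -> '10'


Encode each number as n ones followed by a terminating 0:
  7 -> 11111110 (8 bits)
  8 -> 111111110 (9 bits)
  1 -> 10 (2 bits)
  2 -> 110 (3 bits)
  1 -> 10 (2 bits)
Total length = 8 + 9 + 2 + 3 + 2 = 24 bits.

Unary([7, 8, 1, 2, 1]) = 111111101111111101011010 (24 bits)


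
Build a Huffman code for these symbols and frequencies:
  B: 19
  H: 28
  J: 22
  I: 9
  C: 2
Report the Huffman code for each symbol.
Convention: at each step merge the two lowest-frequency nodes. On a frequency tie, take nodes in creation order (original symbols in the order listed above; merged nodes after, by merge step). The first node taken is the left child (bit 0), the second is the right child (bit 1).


Huffman tree construction:
Step 1: Merge C(2) + I(9) = 11
Step 2: Merge (C+I)(11) + B(19) = 30
Step 3: Merge J(22) + H(28) = 50
Step 4: Merge ((C+I)+B)(30) + (J+H)(50) = 80
Read each symbol's code off the tree from the root (left child = 0, right child = 1).

Codes:
  B: 01 (length 2)
  H: 11 (length 2)
  J: 10 (length 2)
  I: 001 (length 3)
  C: 000 (length 3)
Average code length: 171/80 = 2.1375 bits/symbol


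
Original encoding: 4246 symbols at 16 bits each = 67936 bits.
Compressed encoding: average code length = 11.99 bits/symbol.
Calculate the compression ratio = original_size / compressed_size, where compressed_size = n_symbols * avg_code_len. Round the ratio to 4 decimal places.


original_size = n_symbols * orig_bits = 4246 * 16 = 67936 bits
compressed_size = n_symbols * avg_code_len = 4246 * 11.99 = 50909.54 bits
ratio = original_size / compressed_size = 67936 / 50909.54 = 1.3344

Compression ratio = 1.3344


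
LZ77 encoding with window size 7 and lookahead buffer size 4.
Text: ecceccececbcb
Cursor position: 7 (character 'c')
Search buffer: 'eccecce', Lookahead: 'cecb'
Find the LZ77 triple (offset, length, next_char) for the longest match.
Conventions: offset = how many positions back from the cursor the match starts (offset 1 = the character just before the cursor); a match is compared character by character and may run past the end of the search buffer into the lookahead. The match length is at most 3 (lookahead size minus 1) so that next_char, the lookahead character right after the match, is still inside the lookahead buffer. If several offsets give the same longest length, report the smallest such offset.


Try each offset into the search buffer:
  offset=1 (pos 6, char 'e'): match length 0
  offset=2 (pos 5, char 'c'): match length 3
  offset=3 (pos 4, char 'c'): match length 1
  offset=4 (pos 3, char 'e'): match length 0
  offset=5 (pos 2, char 'c'): match length 3
  offset=6 (pos 1, char 'c'): match length 1
  offset=7 (pos 0, char 'e'): match length 0
Longest match has length 3, found at offsets 2, 5; take the smallest, offset 2.
next_char = character at position 7 + 3 = 10 -> 'b'

Best match: offset=2, length=3 (matching 'cec' starting at position 5)
LZ77 triple: (2, 3, 'b')


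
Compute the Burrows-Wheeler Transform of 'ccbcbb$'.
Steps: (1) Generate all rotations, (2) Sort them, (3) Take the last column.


Rotations (sorted):
  0: $ccbcbb -> last char: b
  1: b$ccbcb -> last char: b
  2: bb$ccbc -> last char: c
  3: bcbb$cc -> last char: c
  4: cbb$ccb -> last char: b
  5: cbcbb$c -> last char: c
  6: ccbcbb$ -> last char: $


BWT = bbccbc$


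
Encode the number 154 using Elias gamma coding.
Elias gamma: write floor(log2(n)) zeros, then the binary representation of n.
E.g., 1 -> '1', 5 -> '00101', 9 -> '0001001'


num_bits = floor(log2(154)) + 1 = 8
leading_zeros = num_bits - 1 = 7
binary(154) = 10011010

Elias gamma(154) = '0000000' + '10011010' = 000000010011010 (15 bits)


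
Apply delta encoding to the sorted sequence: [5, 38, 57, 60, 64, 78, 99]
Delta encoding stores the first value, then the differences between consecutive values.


First value: 5
Deltas:
  38 - 5 = 33
  57 - 38 = 19
  60 - 57 = 3
  64 - 60 = 4
  78 - 64 = 14
  99 - 78 = 21


Delta encoded: [5, 33, 19, 3, 4, 14, 21]


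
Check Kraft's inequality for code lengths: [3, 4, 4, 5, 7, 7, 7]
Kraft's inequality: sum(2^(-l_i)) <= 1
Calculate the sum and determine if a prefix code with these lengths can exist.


Sum = 2^(-3) + 2^(-4) + 2^(-4) + 2^(-5) + 2^(-7) + 2^(-7) + 2^(-7)
    = 0.125 + 0.0625 + 0.0625 + 0.03125 + 0.0078125 + 0.0078125 + 0.0078125
    = 39/128 = 0.3046875
Since 0.3046875 <= 1, Kraft's inequality IS satisfied.
A prefix code with these lengths CAN exist.

Kraft sum = 0.3046875. Satisfied.


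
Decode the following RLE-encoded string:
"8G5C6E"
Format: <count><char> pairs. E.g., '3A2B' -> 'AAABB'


Expanding each <count><char> pair:
  8G -> 'GGGGGGGG'
  5C -> 'CCCCC'
  6E -> 'EEEEEE'

Decoded = GGGGGGGGCCCCCEEEEEE


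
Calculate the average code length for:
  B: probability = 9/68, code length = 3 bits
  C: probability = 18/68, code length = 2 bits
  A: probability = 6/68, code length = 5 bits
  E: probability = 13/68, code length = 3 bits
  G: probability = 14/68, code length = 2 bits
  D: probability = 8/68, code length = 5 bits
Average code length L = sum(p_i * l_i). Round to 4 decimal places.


Weighted contributions p_i * l_i:
  B: (9/68) * 3 = 27/68
  C: (18/68) * 2 = 36/68
  A: (6/68) * 5 = 30/68
  E: (13/68) * 3 = 39/68
  G: (14/68) * 2 = 28/68
  D: (8/68) * 5 = 40/68
Sum = (27 + 36 + 30 + 39 + 28 + 40)/68 = 200/68

L = 200/68 = 2.9412 bits/symbol


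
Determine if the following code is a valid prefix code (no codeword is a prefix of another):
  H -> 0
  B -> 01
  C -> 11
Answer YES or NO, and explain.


Checking each pair (does one codeword prefix another?):
  H='0' vs B='01': prefix -- VIOLATION

NO -- this is NOT a valid prefix code. H (0) is a prefix of B (01).


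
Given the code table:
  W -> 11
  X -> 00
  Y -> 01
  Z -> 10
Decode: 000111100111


Decoding:
00 -> X
01 -> Y
11 -> W
10 -> Z
01 -> Y
11 -> W


Result: XYWZYW


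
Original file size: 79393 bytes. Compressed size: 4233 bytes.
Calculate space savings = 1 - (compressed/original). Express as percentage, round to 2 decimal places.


ratio = compressed/original = 4233/79393 = 0.053317
savings = 1 - ratio = 1 - 0.053317 = 0.946683
as a percentage: 0.946683 * 100 = 94.67%

Space savings = 1 - 4233/79393 = 94.67%


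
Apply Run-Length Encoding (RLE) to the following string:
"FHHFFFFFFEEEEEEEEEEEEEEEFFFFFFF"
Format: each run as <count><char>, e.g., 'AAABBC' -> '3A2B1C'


Scanning runs left to right:
  i=0: run of 'F' x 1 -> '1F'
  i=1: run of 'H' x 2 -> '2H'
  i=3: run of 'F' x 6 -> '6F'
  i=9: run of 'E' x 15 -> '15E'
  i=24: run of 'F' x 7 -> '7F'

RLE = 1F2H6F15E7F


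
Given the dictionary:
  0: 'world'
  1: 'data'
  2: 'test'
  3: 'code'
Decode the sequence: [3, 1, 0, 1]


Look up each index in the dictionary:
  3 -> 'code'
  1 -> 'data'
  0 -> 'world'
  1 -> 'data'

Decoded: "code data world data"
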